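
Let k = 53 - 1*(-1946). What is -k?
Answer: -1999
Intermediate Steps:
k = 1999 (k = 53 + 1946 = 1999)
-k = -1*1999 = -1999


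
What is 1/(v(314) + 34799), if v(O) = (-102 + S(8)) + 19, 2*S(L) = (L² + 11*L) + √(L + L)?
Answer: 1/34794 ≈ 2.8741e-5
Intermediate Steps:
S(L) = L²/2 + 11*L/2 + √2*√L/2 (S(L) = ((L² + 11*L) + √(L + L))/2 = ((L² + 11*L) + √(2*L))/2 = ((L² + 11*L) + √2*√L)/2 = (L² + 11*L + √2*√L)/2 = L²/2 + 11*L/2 + √2*√L/2)
v(O) = -5 (v(O) = (-102 + ((½)*8² + (11/2)*8 + √2*√8/2)) + 19 = (-102 + ((½)*64 + 44 + √2*(2*√2)/2)) + 19 = (-102 + (32 + 44 + 2)) + 19 = (-102 + 78) + 19 = -24 + 19 = -5)
1/(v(314) + 34799) = 1/(-5 + 34799) = 1/34794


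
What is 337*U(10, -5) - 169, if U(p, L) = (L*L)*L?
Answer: -42294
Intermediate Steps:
U(p, L) = L**3 (U(p, L) = L**2*L = L**3)
337*U(10, -5) - 169 = 337*(-5)**3 - 169 = 337*(-125) - 169 = -42125 - 169 = -42294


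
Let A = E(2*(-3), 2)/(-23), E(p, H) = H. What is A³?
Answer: -8/12167 ≈ -0.00065752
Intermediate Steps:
A = -2/23 (A = 2/(-23) = 2*(-1/23) = -2/23 ≈ -0.086957)
A³ = (-2/23)³ = -8/12167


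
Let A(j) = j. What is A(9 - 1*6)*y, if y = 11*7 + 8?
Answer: 255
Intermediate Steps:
y = 85 (y = 77 + 8 = 85)
A(9 - 1*6)*y = (9 - 1*6)*85 = (9 - 6)*85 = 3*85 = 255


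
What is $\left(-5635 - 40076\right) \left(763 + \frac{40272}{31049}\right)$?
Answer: $- \frac{1084752153549}{31049} \approx -3.4937 \cdot 10^{7}$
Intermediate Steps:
$\left(-5635 - 40076\right) \left(763 + \frac{40272}{31049}\right) = - 45711 \left(763 + 40272 \cdot \frac{1}{31049}\right) = - 45711 \left(763 + \frac{40272}{31049}\right) = \left(-45711\right) \frac{23730659}{31049} = - \frac{1084752153549}{31049}$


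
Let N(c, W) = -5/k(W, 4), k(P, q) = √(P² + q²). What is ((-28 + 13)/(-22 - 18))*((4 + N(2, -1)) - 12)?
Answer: -3 - 15*√17/136 ≈ -3.4548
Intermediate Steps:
N(c, W) = -5/√(16 + W²) (N(c, W) = -5/√(W² + 4²) = -5/√(W² + 16) = -5/√(16 + W²))
((-28 + 13)/(-22 - 18))*((4 + N(2, -1)) - 12) = ((-28 + 13)/(-22 - 18))*((4 - 5/√(16 + (-1)²)) - 12) = (-15/(-40))*((4 - 5/√(16 + 1)) - 12) = (-15*(-1/40))*((4 - 5*√17/17) - 12) = 3*((4 - 5*√17/17) - 12)/8 = 3*(-8 - 5*√17/17)/8 = -3 - 15*√17/136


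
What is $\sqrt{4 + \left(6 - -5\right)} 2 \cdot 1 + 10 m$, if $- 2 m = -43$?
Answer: $215 + 2 \sqrt{15} \approx 222.75$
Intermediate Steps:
$m = \frac{43}{2}$ ($m = \left(- \frac{1}{2}\right) \left(-43\right) = \frac{43}{2} \approx 21.5$)
$\sqrt{4 + \left(6 - -5\right)} 2 \cdot 1 + 10 m = \sqrt{4 + \left(6 - -5\right)} 2 \cdot 1 + 10 \cdot \frac{43}{2} = \sqrt{4 + \left(6 + 5\right)} 2 \cdot 1 + 215 = \sqrt{4 + 11} \cdot 2 \cdot 1 + 215 = \sqrt{15} \cdot 2 \cdot 1 + 215 = 2 \sqrt{15} \cdot 1 + 215 = 2 \sqrt{15} + 215 = 215 + 2 \sqrt{15}$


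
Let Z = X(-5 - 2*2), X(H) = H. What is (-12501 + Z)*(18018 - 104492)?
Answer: 1081789740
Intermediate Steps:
Z = -9 (Z = -5 - 2*2 = -5 - 4 = -9)
(-12501 + Z)*(18018 - 104492) = (-12501 - 9)*(18018 - 104492) = -12510*(-86474) = 1081789740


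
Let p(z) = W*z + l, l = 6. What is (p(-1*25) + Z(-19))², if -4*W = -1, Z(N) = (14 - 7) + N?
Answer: 2401/16 ≈ 150.06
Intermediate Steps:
Z(N) = 7 + N
W = ¼ (W = -¼*(-1) = ¼ ≈ 0.25000)
p(z) = 6 + z/4 (p(z) = z/4 + 6 = 6 + z/4)
(p(-1*25) + Z(-19))² = ((6 + (-1*25)/4) + (7 - 19))² = ((6 + (¼)*(-25)) - 12)² = ((6 - 25/4) - 12)² = (-¼ - 12)² = (-49/4)² = 2401/16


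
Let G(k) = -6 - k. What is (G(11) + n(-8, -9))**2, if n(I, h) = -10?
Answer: 729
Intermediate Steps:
(G(11) + n(-8, -9))**2 = ((-6 - 1*11) - 10)**2 = ((-6 - 11) - 10)**2 = (-17 - 10)**2 = (-27)**2 = 729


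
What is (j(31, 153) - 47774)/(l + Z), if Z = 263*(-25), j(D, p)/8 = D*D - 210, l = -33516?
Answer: 41766/40091 ≈ 1.0418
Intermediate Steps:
j(D, p) = -1680 + 8*D² (j(D, p) = 8*(D*D - 210) = 8*(D² - 210) = 8*(-210 + D²) = -1680 + 8*D²)
Z = -6575
(j(31, 153) - 47774)/(l + Z) = ((-1680 + 8*31²) - 47774)/(-33516 - 6575) = ((-1680 + 8*961) - 47774)/(-40091) = ((-1680 + 7688) - 47774)*(-1/40091) = (6008 - 47774)*(-1/40091) = -41766*(-1/40091) = 41766/40091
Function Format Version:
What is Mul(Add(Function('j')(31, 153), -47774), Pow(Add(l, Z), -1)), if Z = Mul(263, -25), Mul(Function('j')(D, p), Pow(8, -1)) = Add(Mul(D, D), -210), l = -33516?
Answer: Rational(41766, 40091) ≈ 1.0418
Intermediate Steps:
Function('j')(D, p) = Add(-1680, Mul(8, Pow(D, 2))) (Function('j')(D, p) = Mul(8, Add(Mul(D, D), -210)) = Mul(8, Add(Pow(D, 2), -210)) = Mul(8, Add(-210, Pow(D, 2))) = Add(-1680, Mul(8, Pow(D, 2))))
Z = -6575
Mul(Add(Function('j')(31, 153), -47774), Pow(Add(l, Z), -1)) = Mul(Add(Add(-1680, Mul(8, Pow(31, 2))), -47774), Pow(Add(-33516, -6575), -1)) = Mul(Add(Add(-1680, Mul(8, 961)), -47774), Pow(-40091, -1)) = Mul(Add(Add(-1680, 7688), -47774), Rational(-1, 40091)) = Mul(Add(6008, -47774), Rational(-1, 40091)) = Mul(-41766, Rational(-1, 40091)) = Rational(41766, 40091)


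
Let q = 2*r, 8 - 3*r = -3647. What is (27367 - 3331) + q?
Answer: 79418/3 ≈ 26473.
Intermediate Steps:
r = 3655/3 (r = 8/3 - ⅓*(-3647) = 8/3 + 3647/3 = 3655/3 ≈ 1218.3)
q = 7310/3 (q = 2*(3655/3) = 7310/3 ≈ 2436.7)
(27367 - 3331) + q = (27367 - 3331) + 7310/3 = 24036 + 7310/3 = 79418/3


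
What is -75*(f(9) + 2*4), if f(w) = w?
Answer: -1275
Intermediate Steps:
-75*(f(9) + 2*4) = -75*(9 + 2*4) = -75*(9 + 8) = -75*17 = -1275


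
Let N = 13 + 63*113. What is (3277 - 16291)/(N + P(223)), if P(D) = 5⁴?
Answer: -13014/7757 ≈ -1.6777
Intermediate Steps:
P(D) = 625
N = 7132 (N = 13 + 7119 = 7132)
(3277 - 16291)/(N + P(223)) = (3277 - 16291)/(7132 + 625) = -13014/7757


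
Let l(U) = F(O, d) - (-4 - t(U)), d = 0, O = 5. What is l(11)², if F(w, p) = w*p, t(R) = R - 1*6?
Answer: 81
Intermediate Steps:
t(R) = -6 + R (t(R) = R - 6 = -6 + R)
F(w, p) = p*w
l(U) = -2 + U (l(U) = 0*5 - (-4 - (-6 + U)) = 0 - (-4 + (6 - U)) = 0 - (2 - U) = 0 + (-2 + U) = -2 + U)
l(11)² = (-2 + 11)² = 9² = 81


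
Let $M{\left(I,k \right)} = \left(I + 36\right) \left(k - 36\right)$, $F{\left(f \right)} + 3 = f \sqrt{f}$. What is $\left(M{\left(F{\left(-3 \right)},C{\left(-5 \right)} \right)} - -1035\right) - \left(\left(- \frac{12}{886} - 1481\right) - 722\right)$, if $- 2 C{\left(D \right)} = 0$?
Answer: $\frac{908156}{443} + 108 i \sqrt{3} \approx 2050.0 + 187.06 i$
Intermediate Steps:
$C{\left(D \right)} = 0$ ($C{\left(D \right)} = \left(- \frac{1}{2}\right) 0 = 0$)
$F{\left(f \right)} = -3 + f^{\frac{3}{2}}$ ($F{\left(f \right)} = -3 + f \sqrt{f} = -3 + f^{\frac{3}{2}}$)
$M{\left(I,k \right)} = \left(-36 + k\right) \left(36 + I\right)$ ($M{\left(I,k \right)} = \left(36 + I\right) \left(-36 + k\right) = \left(-36 + k\right) \left(36 + I\right)$)
$\left(M{\left(F{\left(-3 \right)},C{\left(-5 \right)} \right)} - -1035\right) - \left(\left(- \frac{12}{886} - 1481\right) - 722\right) = \left(\left(-1296 - 36 \left(-3 + \left(-3\right)^{\frac{3}{2}}\right) + 36 \cdot 0 + \left(-3 + \left(-3\right)^{\frac{3}{2}}\right) 0\right) - -1035\right) - \left(\left(- \frac{12}{886} - 1481\right) - 722\right) = \left(\left(-1296 - 36 \left(-3 - 3 i \sqrt{3}\right) + 0 + \left(-3 - 3 i \sqrt{3}\right) 0\right) + 1035\right) - \left(\left(\left(-12\right) \frac{1}{886} - 1481\right) - 722\right) = \left(\left(-1296 + \left(108 + 108 i \sqrt{3}\right) + 0 + 0\right) + 1035\right) - \left(\left(- \frac{6}{443} - 1481\right) - 722\right) = \left(\left(-1188 + 108 i \sqrt{3}\right) + 1035\right) - \left(- \frac{656089}{443} - 722\right) = \left(-153 + 108 i \sqrt{3}\right) - - \frac{975935}{443} = \left(-153 + 108 i \sqrt{3}\right) + \frac{975935}{443} = \frac{908156}{443} + 108 i \sqrt{3}$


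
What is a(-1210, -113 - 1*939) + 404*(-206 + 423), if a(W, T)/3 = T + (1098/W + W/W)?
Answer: 51129928/605 ≈ 84512.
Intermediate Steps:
a(W, T) = 3 + 3*T + 3294/W (a(W, T) = 3*(T + (1098/W + W/W)) = 3*(T + (1098/W + 1)) = 3*(T + (1 + 1098/W)) = 3*(1 + T + 1098/W) = 3 + 3*T + 3294/W)
a(-1210, -113 - 1*939) + 404*(-206 + 423) = (3 + 3*(-113 - 1*939) + 3294/(-1210)) + 404*(-206 + 423) = (3 + 3*(-113 - 939) + 3294*(-1/1210)) + 404*217 = (3 + 3*(-1052) - 1647/605) + 87668 = (3 - 3156 - 1647/605) + 87668 = -1909212/605 + 87668 = 51129928/605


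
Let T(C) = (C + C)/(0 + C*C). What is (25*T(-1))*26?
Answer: -1300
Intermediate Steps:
T(C) = 2/C (T(C) = (2*C)/(0 + C²) = (2*C)/(C²) = (2*C)/C² = 2/C)
(25*T(-1))*26 = (25*(2/(-1)))*26 = (25*(2*(-1)))*26 = (25*(-2))*26 = -50*26 = -1300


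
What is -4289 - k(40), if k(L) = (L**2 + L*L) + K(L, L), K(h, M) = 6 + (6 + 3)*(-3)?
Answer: -7468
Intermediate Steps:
K(h, M) = -21 (K(h, M) = 6 + 9*(-3) = 6 - 27 = -21)
k(L) = -21 + 2*L**2 (k(L) = (L**2 + L*L) - 21 = (L**2 + L**2) - 21 = 2*L**2 - 21 = -21 + 2*L**2)
-4289 - k(40) = -4289 - (-21 + 2*40**2) = -4289 - (-21 + 2*1600) = -4289 - (-21 + 3200) = -4289 - 1*3179 = -4289 - 3179 = -7468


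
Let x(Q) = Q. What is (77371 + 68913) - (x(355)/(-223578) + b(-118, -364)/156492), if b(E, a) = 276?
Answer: 2060470699099/14085414 ≈ 1.4628e+5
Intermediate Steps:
(77371 + 68913) - (x(355)/(-223578) + b(-118, -364)/156492) = (77371 + 68913) - (355/(-223578) + 276/156492) = 146284 - (355*(-1/223578) + 276*(1/156492)) = 146284 - (-355/223578 + 1/567) = 146284 - 1*2477/14085414 = 146284 - 2477/14085414 = 2060470699099/14085414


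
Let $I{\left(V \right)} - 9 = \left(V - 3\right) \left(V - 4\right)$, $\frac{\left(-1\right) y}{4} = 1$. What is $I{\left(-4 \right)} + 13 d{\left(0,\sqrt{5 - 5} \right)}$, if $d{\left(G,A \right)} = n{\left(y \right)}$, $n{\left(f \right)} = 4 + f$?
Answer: $65$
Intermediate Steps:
$y = -4$ ($y = \left(-4\right) 1 = -4$)
$d{\left(G,A \right)} = 0$ ($d{\left(G,A \right)} = 4 - 4 = 0$)
$I{\left(V \right)} = 9 + \left(-4 + V\right) \left(-3 + V\right)$ ($I{\left(V \right)} = 9 + \left(V - 3\right) \left(V - 4\right) = 9 + \left(-3 + V\right) \left(-4 + V\right) = 9 + \left(-4 + V\right) \left(-3 + V\right)$)
$I{\left(-4 \right)} + 13 d{\left(0,\sqrt{5 - 5} \right)} = \left(21 + \left(-4\right)^{2} - -28\right) + 13 \cdot 0 = \left(21 + 16 + 28\right) + 0 = 65 + 0 = 65$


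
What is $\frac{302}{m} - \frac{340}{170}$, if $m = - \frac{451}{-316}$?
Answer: $\frac{94530}{451} \approx 209.6$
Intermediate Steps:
$m = \frac{451}{316}$ ($m = \left(-451\right) \left(- \frac{1}{316}\right) = \frac{451}{316} \approx 1.4272$)
$\frac{302}{m} - \frac{340}{170} = \frac{302}{\frac{451}{316}} - \frac{340}{170} = 302 \cdot \frac{316}{451} - 2 = \frac{95432}{451} - 2 = \frac{94530}{451}$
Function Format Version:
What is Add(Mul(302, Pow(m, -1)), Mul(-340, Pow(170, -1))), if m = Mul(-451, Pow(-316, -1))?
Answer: Rational(94530, 451) ≈ 209.60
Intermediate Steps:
m = Rational(451, 316) (m = Mul(-451, Rational(-1, 316)) = Rational(451, 316) ≈ 1.4272)
Add(Mul(302, Pow(m, -1)), Mul(-340, Pow(170, -1))) = Add(Mul(302, Pow(Rational(451, 316), -1)), Mul(-340, Pow(170, -1))) = Add(Mul(302, Rational(316, 451)), Mul(-340, Rational(1, 170))) = Add(Rational(95432, 451), -2) = Rational(94530, 451)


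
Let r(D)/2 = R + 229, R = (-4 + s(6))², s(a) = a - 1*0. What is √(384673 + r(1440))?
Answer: √385139 ≈ 620.60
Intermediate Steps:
s(a) = a (s(a) = a + 0 = a)
R = 4 (R = (-4 + 6)² = 2² = 4)
r(D) = 466 (r(D) = 2*(4 + 229) = 2*233 = 466)
√(384673 + r(1440)) = √(384673 + 466) = √385139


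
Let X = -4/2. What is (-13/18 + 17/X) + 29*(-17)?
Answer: -4520/9 ≈ -502.22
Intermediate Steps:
X = -2 (X = -4*½ = -2)
(-13/18 + 17/X) + 29*(-17) = (-13/18 + 17/(-2)) + 29*(-17) = (-13*1/18 + 17*(-½)) - 493 = (-13/18 - 17/2) - 493 = -83/9 - 493 = -4520/9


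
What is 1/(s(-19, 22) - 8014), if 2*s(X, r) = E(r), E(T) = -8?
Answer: -1/8018 ≈ -0.00012472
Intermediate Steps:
s(X, r) = -4 (s(X, r) = (½)*(-8) = -4)
1/(s(-19, 22) - 8014) = 1/(-4 - 8014) = 1/(-8018) = -1/8018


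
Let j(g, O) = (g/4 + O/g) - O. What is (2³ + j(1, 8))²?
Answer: 1089/16 ≈ 68.063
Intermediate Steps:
j(g, O) = -O + g/4 + O/g (j(g, O) = (g*(¼) + O/g) - O = (g/4 + O/g) - O = -O + g/4 + O/g)
(2³ + j(1, 8))² = (2³ + (-1*8 + (¼)*1 + 8/1))² = (8 + (-8 + ¼ + 8*1))² = (8 + (-8 + ¼ + 8))² = (8 + ¼)² = (33/4)² = 1089/16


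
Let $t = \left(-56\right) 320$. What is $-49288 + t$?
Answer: $-67208$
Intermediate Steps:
$t = -17920$
$-49288 + t = -49288 - 17920 = -67208$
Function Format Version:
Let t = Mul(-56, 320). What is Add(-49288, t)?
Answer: -67208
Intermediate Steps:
t = -17920
Add(-49288, t) = Add(-49288, -17920) = -67208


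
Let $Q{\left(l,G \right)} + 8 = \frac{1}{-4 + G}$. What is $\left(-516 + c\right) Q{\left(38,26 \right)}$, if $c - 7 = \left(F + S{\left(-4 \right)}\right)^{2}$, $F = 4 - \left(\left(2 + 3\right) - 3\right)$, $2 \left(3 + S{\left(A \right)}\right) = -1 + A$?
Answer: $\frac{347725}{88} \approx 3951.4$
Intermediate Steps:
$S{\left(A \right)} = - \frac{7}{2} + \frac{A}{2}$ ($S{\left(A \right)} = -3 + \frac{-1 + A}{2} = -3 + \left(- \frac{1}{2} + \frac{A}{2}\right) = - \frac{7}{2} + \frac{A}{2}$)
$F = 2$ ($F = 4 - \left(5 - 3\right) = 4 - 2 = 2$)
$Q{\left(l,G \right)} = -8 + \frac{1}{-4 + G}$
$c = \frac{77}{4}$ ($c = 7 + \left(2 + \left(- \frac{7}{2} + \frac{1}{2} \left(-4\right)\right)\right)^{2} = 7 + \left(2 - \frac{11}{2}\right)^{2} = 7 + \left(- \frac{7}{2}\right)^{2} = 7 + \frac{49}{4} = \frac{77}{4} \approx 19.25$)
$\left(-516 + c\right) Q{\left(38,26 \right)} = \left(-516 + \frac{77}{4}\right) \frac{33 - 208}{-4 + 26} = - \frac{1987 \frac{33 - 208}{22}}{4} = - \frac{1987 \cdot \frac{1}{22} \left(-175\right)}{4} = \left(- \frac{1987}{4}\right) \left(- \frac{175}{22}\right) = \frac{347725}{88}$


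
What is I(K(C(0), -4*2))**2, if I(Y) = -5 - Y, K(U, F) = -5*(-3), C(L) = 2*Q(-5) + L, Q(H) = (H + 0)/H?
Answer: 400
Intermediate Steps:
Q(H) = 1 (Q(H) = H/H = 1)
C(L) = 2 + L (C(L) = 2*1 + L = 2 + L)
K(U, F) = 15
I(K(C(0), -4*2))**2 = (-5 - 1*15)**2 = (-5 - 15)**2 = (-20)**2 = 400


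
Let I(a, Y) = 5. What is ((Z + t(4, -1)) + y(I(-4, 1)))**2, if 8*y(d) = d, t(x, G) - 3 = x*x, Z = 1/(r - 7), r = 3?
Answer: 24025/64 ≈ 375.39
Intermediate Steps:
Z = -1/4 (Z = 1/(3 - 7) = 1/(-4) = -1/4 ≈ -0.25000)
t(x, G) = 3 + x**2 (t(x, G) = 3 + x*x = 3 + x**2)
y(d) = d/8
((Z + t(4, -1)) + y(I(-4, 1)))**2 = ((-1/4 + (3 + 4**2)) + (1/8)*5)**2 = ((-1/4 + (3 + 16)) + 5/8)**2 = ((-1/4 + 19) + 5/8)**2 = (75/4 + 5/8)**2 = (155/8)**2 = 24025/64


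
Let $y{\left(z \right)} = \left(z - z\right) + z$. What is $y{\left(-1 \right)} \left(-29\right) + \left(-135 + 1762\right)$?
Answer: $1656$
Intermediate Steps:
$y{\left(z \right)} = z$ ($y{\left(z \right)} = 0 + z = z$)
$y{\left(-1 \right)} \left(-29\right) + \left(-135 + 1762\right) = \left(-1\right) \left(-29\right) + \left(-135 + 1762\right) = 29 + 1627 = 1656$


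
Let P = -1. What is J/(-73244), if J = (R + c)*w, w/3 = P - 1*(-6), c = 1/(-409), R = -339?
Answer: 519945/7489199 ≈ 0.069426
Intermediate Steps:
c = -1/409 ≈ -0.0024450
w = 15 (w = 3*(-1 - 1*(-6)) = 3*(-1 + 6) = 3*5 = 15)
J = -2079780/409 (J = (-339 - 1/409)*15 = -138652/409*15 = -2079780/409 ≈ -5085.0)
J/(-73244) = -2079780/409/(-73244) = -2079780/409*(-1/73244) = 519945/7489199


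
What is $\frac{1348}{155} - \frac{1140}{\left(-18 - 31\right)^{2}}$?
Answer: $\frac{3059848}{372155} \approx 8.222$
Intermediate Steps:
$\frac{1348}{155} - \frac{1140}{\left(-18 - 31\right)^{2}} = 1348 \cdot \frac{1}{155} - \frac{1140}{\left(-49\right)^{2}} = \frac{1348}{155} - \frac{1140}{2401} = \frac{3059848}{372155}$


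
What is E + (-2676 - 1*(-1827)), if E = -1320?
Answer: -2169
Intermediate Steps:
E + (-2676 - 1*(-1827)) = -1320 + (-2676 - 1*(-1827)) = -1320 + (-2676 + 1827) = -1320 - 849 = -2169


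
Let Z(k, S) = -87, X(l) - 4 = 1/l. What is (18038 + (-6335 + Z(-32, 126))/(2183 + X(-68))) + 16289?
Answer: 5104503109/148715 ≈ 34324.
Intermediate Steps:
X(l) = 4 + 1/l
(18038 + (-6335 + Z(-32, 126))/(2183 + X(-68))) + 16289 = (18038 + (-6335 - 87)/(2183 + (4 + 1/(-68)))) + 16289 = (18038 - 6422/(2183 + (4 - 1/68))) + 16289 = (18038 - 6422/(2183 + 271/68)) + 16289 = (18038 - 6422/148715/68) + 16289 = (18038 - 6422*68/148715) + 16289 = (18038 - 436696/148715) + 16289 = 2682084474/148715 + 16289 = 5104503109/148715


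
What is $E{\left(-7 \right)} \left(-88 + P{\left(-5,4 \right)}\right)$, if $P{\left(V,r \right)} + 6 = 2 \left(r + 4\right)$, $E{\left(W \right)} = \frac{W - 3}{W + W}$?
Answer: $- \frac{390}{7} \approx -55.714$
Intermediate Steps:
$E{\left(W \right)} = \frac{-3 + W}{2 W}$
$P{\left(V,r \right)} = 2 + 2 r$ ($P{\left(V,r \right)} = -6 + 2 \left(r + 4\right) = -6 + 2 \left(4 + r\right) = -6 + \left(8 + 2 r\right) = 2 + 2 r$)
$E{\left(-7 \right)} \left(-88 + P{\left(-5,4 \right)}\right) = \frac{-3 - 7}{2 \left(-7\right)} \left(-88 + \left(2 + 2 \cdot 4\right)\right) = \frac{1}{2} \left(- \frac{1}{7}\right) \left(-10\right) \left(-88 + \left(2 + 8\right)\right) = \frac{5 \left(-88 + 10\right)}{7} = \frac{5}{7} \left(-78\right) = - \frac{390}{7}$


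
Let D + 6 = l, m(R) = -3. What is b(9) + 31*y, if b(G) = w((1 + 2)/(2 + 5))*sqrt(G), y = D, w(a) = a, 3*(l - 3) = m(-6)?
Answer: -859/7 ≈ -122.71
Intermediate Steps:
l = 2 (l = 3 + (1/3)*(-3) = 3 - 1 = 2)
D = -4 (D = -6 + 2 = -4)
y = -4
b(G) = 3*sqrt(G)/7 (b(G) = ((1 + 2)/(2 + 5))*sqrt(G) = (3/7)*sqrt(G) = (3*(1/7))*sqrt(G) = 3*sqrt(G)/7)
b(9) + 31*y = 3*sqrt(9)/7 + 31*(-4) = (3/7)*3 - 124 = 9/7 - 124 = -859/7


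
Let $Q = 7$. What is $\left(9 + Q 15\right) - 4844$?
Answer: $-4730$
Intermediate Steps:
$\left(9 + Q 15\right) - 4844 = \left(9 + 7 \cdot 15\right) - 4844 = \left(9 + 105\right) - 4844 = 114 - 4844 = -4730$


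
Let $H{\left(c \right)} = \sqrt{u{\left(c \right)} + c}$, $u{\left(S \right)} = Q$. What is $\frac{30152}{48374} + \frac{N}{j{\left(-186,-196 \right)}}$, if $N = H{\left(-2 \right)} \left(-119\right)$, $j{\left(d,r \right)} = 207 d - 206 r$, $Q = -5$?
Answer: $\frac{15076}{24187} - \frac{119 i \sqrt{7}}{1874} \approx 0.62331 - 0.16801 i$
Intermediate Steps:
$u{\left(S \right)} = -5$
$H{\left(c \right)} = \sqrt{-5 + c}$
$j{\left(d,r \right)} = - 206 r + 207 d$
$N = - 119 i \sqrt{7}$ ($N = \sqrt{-5 - 2} \left(-119\right) = \sqrt{-7} \left(-119\right) = i \sqrt{7} \left(-119\right) = - 119 i \sqrt{7} \approx - 314.84 i$)
$\frac{30152}{48374} + \frac{N}{j{\left(-186,-196 \right)}} = \frac{30152}{48374} + \frac{\left(-119\right) i \sqrt{7}}{\left(-206\right) \left(-196\right) + 207 \left(-186\right)} = 30152 \cdot \frac{1}{48374} + \frac{\left(-119\right) i \sqrt{7}}{40376 - 38502} = \frac{15076}{24187} + \frac{\left(-119\right) i \sqrt{7}}{1874} = \frac{15076}{24187} + - 119 i \sqrt{7} \cdot \frac{1}{1874} = \frac{15076}{24187} - \frac{119 i \sqrt{7}}{1874}$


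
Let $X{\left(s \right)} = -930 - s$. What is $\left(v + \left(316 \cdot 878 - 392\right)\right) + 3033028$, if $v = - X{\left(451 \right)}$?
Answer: $3311465$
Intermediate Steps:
$v = 1381$ ($v = - (-930 - 451) = \left(-1\right) \left(-1381\right) = 1381$)
$\left(v + \left(316 \cdot 878 - 392\right)\right) + 3033028 = \left(1381 + \left(316 \cdot 878 - 392\right)\right) + 3033028 = \left(1381 + \left(277448 - 392\right)\right) + 3033028 = \left(1381 + 277056\right) + 3033028 = 278437 + 3033028 = 3311465$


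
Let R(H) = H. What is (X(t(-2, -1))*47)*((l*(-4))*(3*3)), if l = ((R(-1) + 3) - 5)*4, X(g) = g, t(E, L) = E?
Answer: -40608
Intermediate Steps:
l = -12 (l = ((-1 + 3) - 5)*4 = (2 - 5)*4 = -3*4 = -12)
(X(t(-2, -1))*47)*((l*(-4))*(3*3)) = (-2*47)*((-12*(-4))*(3*3)) = -4512*9 = -94*432 = -40608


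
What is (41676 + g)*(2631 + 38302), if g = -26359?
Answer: 626970761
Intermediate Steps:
(41676 + g)*(2631 + 38302) = (41676 - 26359)*(2631 + 38302) = 15317*40933 = 626970761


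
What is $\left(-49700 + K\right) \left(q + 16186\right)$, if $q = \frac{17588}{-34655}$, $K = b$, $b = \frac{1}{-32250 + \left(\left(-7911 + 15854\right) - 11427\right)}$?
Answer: $- \frac{498080854003209921}{619180885} \approx -8.0442 \cdot 10^{8}$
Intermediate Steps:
$b = - \frac{1}{35734}$ ($b = \frac{1}{-32250 + \left(7943 - 11427\right)} = \frac{1}{-32250 - 3484} = \frac{1}{-35734} = - \frac{1}{35734} \approx -2.7985 \cdot 10^{-5}$)
$K = - \frac{1}{35734} \approx -2.7985 \cdot 10^{-5}$
$q = - \frac{17588}{34655}$ ($q = 17588 \left(- \frac{1}{34655}\right) = - \frac{17588}{34655} \approx -0.50752$)
$\left(-49700 + K\right) \left(q + 16186\right) = \left(-49700 - \frac{1}{35734}\right) \left(- \frac{17588}{34655} + 16186\right) = \left(- \frac{1775979801}{35734}\right) \frac{560908242}{34655} = - \frac{498080854003209921}{619180885}$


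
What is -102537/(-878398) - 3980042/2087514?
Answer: -149182432259/83348551026 ≈ -1.7899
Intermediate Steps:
-102537/(-878398) - 3980042/2087514 = -102537*(-1/878398) - 3980042*1/2087514 = 102537/878398 - 180911/94887 = -149182432259/83348551026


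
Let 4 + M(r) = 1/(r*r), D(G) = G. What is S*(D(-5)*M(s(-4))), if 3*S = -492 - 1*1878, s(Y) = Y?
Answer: -124425/8 ≈ -15553.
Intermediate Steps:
M(r) = -4 + r**(-2) (M(r) = -4 + 1/(r*r) = -4 + 1/(r**2) = -4 + r**(-2))
S = -790 (S = (-492 - 1*1878)/3 = (-492 - 1878)/3 = (1/3)*(-2370) = -790)
S*(D(-5)*M(s(-4))) = -(-3950)*(-4 + (-4)**(-2)) = -(-3950)*(-4 + 1/16) = -(-3950)*(-63)/16 = -790*315/16 = -124425/8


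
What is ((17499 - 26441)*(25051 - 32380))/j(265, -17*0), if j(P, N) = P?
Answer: 65535918/265 ≈ 2.4731e+5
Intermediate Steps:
((17499 - 26441)*(25051 - 32380))/j(265, -17*0) = ((17499 - 26441)*(25051 - 32380))/265 = -8942*(-7329)*(1/265) = 65535918*(1/265) = 65535918/265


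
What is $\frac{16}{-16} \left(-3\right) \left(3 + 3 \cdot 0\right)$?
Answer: $9$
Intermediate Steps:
$\frac{16}{-16} \left(-3\right) \left(3 + 3 \cdot 0\right) = 16 \left(- \frac{1}{16}\right) \left(-3\right) \left(3 + 0\right) = \left(-1\right) \left(-3\right) 3 = 3 \cdot 3 = 9$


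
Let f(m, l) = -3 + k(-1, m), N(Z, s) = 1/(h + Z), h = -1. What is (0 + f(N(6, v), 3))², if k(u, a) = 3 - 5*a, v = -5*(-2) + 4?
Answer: 1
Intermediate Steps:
v = 14 (v = 10 + 4 = 14)
N(Z, s) = 1/(-1 + Z)
f(m, l) = -5*m (f(m, l) = -3 + (3 - 5*m) = -5*m)
(0 + f(N(6, v), 3))² = (0 - 5/(-1 + 6))² = (0 - 5/5)² = (0 - 5*⅕)² = (0 - 1)² = (-1)² = 1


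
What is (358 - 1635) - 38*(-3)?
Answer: -1163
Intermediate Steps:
(358 - 1635) - 38*(-3) = -1277 + 114 = -1163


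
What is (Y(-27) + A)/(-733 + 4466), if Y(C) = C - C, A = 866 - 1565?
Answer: -699/3733 ≈ -0.18725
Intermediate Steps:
A = -699
Y(C) = 0
(Y(-27) + A)/(-733 + 4466) = (0 - 699)/(-733 + 4466) = -699/3733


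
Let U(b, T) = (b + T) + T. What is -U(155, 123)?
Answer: -401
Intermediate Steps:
U(b, T) = b + 2*T (U(b, T) = (T + b) + T = b + 2*T)
-U(155, 123) = -(155 + 2*123) = -(155 + 246) = -1*401 = -401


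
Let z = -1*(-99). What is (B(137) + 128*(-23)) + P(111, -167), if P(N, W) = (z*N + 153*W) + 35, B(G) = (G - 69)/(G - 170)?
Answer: -576611/33 ≈ -17473.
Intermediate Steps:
z = 99
B(G) = (-69 + G)/(-170 + G)
P(N, W) = 35 + 99*N + 153*W (P(N, W) = (99*N + 153*W) + 35 = 35 + 99*N + 153*W)
(B(137) + 128*(-23)) + P(111, -167) = ((-69 + 137)/(-170 + 137) + 128*(-23)) + (35 + 99*111 + 153*(-167)) = (68/(-33) - 2944) + (35 + 10989 - 25551) = (-1/33*68 - 2944) - 14527 = (-68/33 - 2944) - 14527 = -97220/33 - 14527 = -576611/33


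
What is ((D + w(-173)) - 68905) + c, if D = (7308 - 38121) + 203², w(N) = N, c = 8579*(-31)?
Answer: -324631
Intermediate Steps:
c = -265949
D = 10396 (D = -30813 + 41209 = 10396)
((D + w(-173)) - 68905) + c = ((10396 - 173) - 68905) - 265949 = (10223 - 68905) - 265949 = -58682 - 265949 = -324631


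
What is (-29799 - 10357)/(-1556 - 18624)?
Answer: 10039/5045 ≈ 1.9899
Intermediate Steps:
(-29799 - 10357)/(-1556 - 18624) = -40156/(-20180) = -40156*(-1/20180) = 10039/5045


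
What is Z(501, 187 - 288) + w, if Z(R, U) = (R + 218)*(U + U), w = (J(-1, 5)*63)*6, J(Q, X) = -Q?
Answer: -144860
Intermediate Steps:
w = 378 (w = (-1*(-1)*63)*6 = (1*63)*6 = 63*6 = 378)
Z(R, U) = 2*U*(218 + R) (Z(R, U) = (218 + R)*(2*U) = 2*U*(218 + R))
Z(501, 187 - 288) + w = 2*(187 - 288)*(218 + 501) + 378 = 2*(-101)*719 + 378 = -145238 + 378 = -144860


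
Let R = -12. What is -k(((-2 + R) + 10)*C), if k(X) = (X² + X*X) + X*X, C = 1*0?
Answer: 0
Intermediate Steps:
C = 0
k(X) = 3*X² (k(X) = (X² + X²) + X² = 2*X² + X² = 3*X²)
-k(((-2 + R) + 10)*C) = -3*(((-2 - 12) + 10)*0)² = -3*((-14 + 10)*0)² = -3*(-4*0)² = -3*0² = -3*0 = -1*0 = 0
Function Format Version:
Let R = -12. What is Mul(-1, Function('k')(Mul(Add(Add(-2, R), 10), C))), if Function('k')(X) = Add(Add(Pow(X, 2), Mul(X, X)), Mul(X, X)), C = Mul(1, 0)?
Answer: 0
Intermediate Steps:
C = 0
Function('k')(X) = Mul(3, Pow(X, 2)) (Function('k')(X) = Add(Add(Pow(X, 2), Pow(X, 2)), Pow(X, 2)) = Add(Mul(2, Pow(X, 2)), Pow(X, 2)) = Mul(3, Pow(X, 2)))
Mul(-1, Function('k')(Mul(Add(Add(-2, R), 10), C))) = Mul(-1, Mul(3, Pow(Mul(Add(Add(-2, -12), 10), 0), 2))) = Mul(-1, Mul(3, Pow(Mul(Add(-14, 10), 0), 2))) = Mul(-1, Mul(3, Pow(Mul(-4, 0), 2))) = Mul(-1, Mul(3, Pow(0, 2))) = Mul(-1, Mul(3, 0)) = Mul(-1, 0) = 0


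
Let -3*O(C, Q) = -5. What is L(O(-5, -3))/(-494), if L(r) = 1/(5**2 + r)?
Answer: -3/39520 ≈ -7.5911e-5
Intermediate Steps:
O(C, Q) = 5/3 (O(C, Q) = -1/3*(-5) = 5/3)
L(r) = 1/(25 + r)
L(O(-5, -3))/(-494) = 1/((25 + 5/3)*(-494)) = -1/494/(80/3) = (3/80)*(-1/494) = -3/39520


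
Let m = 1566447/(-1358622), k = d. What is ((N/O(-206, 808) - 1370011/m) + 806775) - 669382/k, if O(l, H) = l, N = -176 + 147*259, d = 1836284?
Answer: 478169672546127629/239703463579 ≈ 1.9948e+6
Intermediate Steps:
k = 1836284
m = -522149/452874 (m = 1566447*(-1/1358622) = -522149/452874 ≈ -1.1530)
N = 37897 (N = -176 + 38073 = 37897)
((N/O(-206, 808) - 1370011/m) + 806775) - 669382/k = ((37897/(-206) - 1370011/(-522149/452874)) + 806775) - 669382/1836284 = ((37897*(-1/206) - 1370011*(-452874/522149)) + 806775) - 669382*1/1836284 = ((-37897/206 + 620442361614/522149) + 806775) - 334691/918142 = (127791338611831/107562694 + 806775) - 334691/918142 = 214570231063681/107562694 - 334691/918142 = 478169672546127629/239703463579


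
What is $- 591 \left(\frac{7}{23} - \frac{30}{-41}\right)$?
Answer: $- \frac{577407}{943} \approx -612.31$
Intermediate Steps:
$- 591 \left(\frac{7}{23} - \frac{30}{-41}\right) = - 591 \left(7 \cdot \frac{1}{23} - - \frac{30}{41}\right) = - 591 \left(\frac{7}{23} + \frac{30}{41}\right) = \left(-591\right) \frac{977}{943} = - \frac{577407}{943}$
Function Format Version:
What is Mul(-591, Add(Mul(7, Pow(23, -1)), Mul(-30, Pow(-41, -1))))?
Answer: Rational(-577407, 943) ≈ -612.31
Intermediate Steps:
Mul(-591, Add(Mul(7, Pow(23, -1)), Mul(-30, Pow(-41, -1)))) = Mul(-591, Add(Mul(7, Rational(1, 23)), Mul(-30, Rational(-1, 41)))) = Mul(-591, Add(Rational(7, 23), Rational(30, 41))) = Mul(-591, Rational(977, 943)) = Rational(-577407, 943)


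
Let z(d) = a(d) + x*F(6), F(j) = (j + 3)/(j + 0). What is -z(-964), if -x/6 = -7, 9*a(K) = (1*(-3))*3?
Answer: -62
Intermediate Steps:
a(K) = -1 (a(K) = ((1*(-3))*3)/9 = (-3*3)/9 = (1/9)*(-9) = -1)
F(j) = (3 + j)/j
x = 42 (x = -6*(-7) = 42)
z(d) = 62 (z(d) = -1 + 42*((3 + 6)/6) = -1 + 42*((1/6)*9) = -1 + 42*(3/2) = -1 + 63 = 62)
-z(-964) = -1*62 = -62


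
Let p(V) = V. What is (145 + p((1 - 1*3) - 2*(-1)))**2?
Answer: 21025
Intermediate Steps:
(145 + p((1 - 1*3) - 2*(-1)))**2 = (145 + ((1 - 1*3) - 2*(-1)))**2 = (145 + ((1 - 3) + 2))**2 = (145 + (-2 + 2))**2 = (145 + 0)**2 = 145**2 = 21025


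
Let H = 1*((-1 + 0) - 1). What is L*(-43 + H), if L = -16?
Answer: 720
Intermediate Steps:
H = -2 (H = 1*(-1 - 1) = 1*(-2) = -2)
L*(-43 + H) = -16*(-43 - 2) = -16*(-45) = 720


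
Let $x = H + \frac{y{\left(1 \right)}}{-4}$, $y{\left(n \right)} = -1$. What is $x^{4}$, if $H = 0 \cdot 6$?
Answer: $\frac{1}{256} \approx 0.0039063$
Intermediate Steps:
$H = 0$
$x = \frac{1}{4}$ ($x = 0 + \frac{1}{-4} \left(-1\right) = 0 - - \frac{1}{4} = 0 + \frac{1}{4} = \frac{1}{4} \approx 0.25$)
$x^{4} = \left(\frac{1}{4}\right)^{4} = \frac{1}{256}$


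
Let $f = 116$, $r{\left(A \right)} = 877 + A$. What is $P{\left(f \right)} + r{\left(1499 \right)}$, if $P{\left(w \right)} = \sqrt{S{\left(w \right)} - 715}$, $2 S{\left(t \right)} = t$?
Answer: $2376 + 3 i \sqrt{73} \approx 2376.0 + 25.632 i$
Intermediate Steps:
$S{\left(t \right)} = \frac{t}{2}$
$P{\left(w \right)} = \sqrt{-715 + \frac{w}{2}}$ ($P{\left(w \right)} = \sqrt{\frac{w}{2} - 715} = \sqrt{-715 + \frac{w}{2}}$)
$P{\left(f \right)} + r{\left(1499 \right)} = \frac{\sqrt{-2860 + 2 \cdot 116}}{2} + \left(877 + 1499\right) = \frac{\sqrt{-2860 + 232}}{2} + 2376 = \frac{\sqrt{-2628}}{2} + 2376 = \frac{6 i \sqrt{73}}{2} + 2376 = 3 i \sqrt{73} + 2376 = 2376 + 3 i \sqrt{73}$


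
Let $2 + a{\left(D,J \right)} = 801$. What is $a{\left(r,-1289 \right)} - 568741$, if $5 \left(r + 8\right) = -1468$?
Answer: $-567942$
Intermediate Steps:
$r = - \frac{1508}{5}$ ($r = -8 + \frac{1}{5} \left(-1468\right) = -8 - \frac{1468}{5} = - \frac{1508}{5} \approx -301.6$)
$a{\left(D,J \right)} = 799$ ($a{\left(D,J \right)} = -2 + 801 = 799$)
$a{\left(r,-1289 \right)} - 568741 = 799 - 568741 = -567942$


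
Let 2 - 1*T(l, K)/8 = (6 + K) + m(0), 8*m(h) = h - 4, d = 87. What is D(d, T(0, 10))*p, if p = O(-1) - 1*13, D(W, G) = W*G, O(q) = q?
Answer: 131544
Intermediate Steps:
m(h) = -1/2 + h/8 (m(h) = (h - 4)/8 = (-4 + h)/8 = -1/2 + h/8)
T(l, K) = -28 - 8*K (T(l, K) = 16 - 8*((6 + K) + (-1/2 + (1/8)*0)) = 16 - 8*((6 + K) + (-1/2 + 0)) = 16 - 8*((6 + K) - 1/2) = 16 - 8*(11/2 + K) = 16 + (-44 - 8*K) = -28 - 8*K)
D(W, G) = G*W
p = -14 (p = -1 - 1*13 = -1 - 13 = -14)
D(d, T(0, 10))*p = ((-28 - 8*10)*87)*(-14) = ((-28 - 80)*87)*(-14) = -108*87*(-14) = -9396*(-14) = 131544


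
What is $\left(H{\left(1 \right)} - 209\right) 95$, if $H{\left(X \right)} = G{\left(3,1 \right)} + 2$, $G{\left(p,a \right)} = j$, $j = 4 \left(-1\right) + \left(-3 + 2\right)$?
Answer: $-20140$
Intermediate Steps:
$j = -5$ ($j = -4 - 1 = -5$)
$G{\left(p,a \right)} = -5$
$H{\left(X \right)} = -3$ ($H{\left(X \right)} = -5 + 2 = -3$)
$\left(H{\left(1 \right)} - 209\right) 95 = \left(-3 - 209\right) 95 = \left(-212\right) 95 = -20140$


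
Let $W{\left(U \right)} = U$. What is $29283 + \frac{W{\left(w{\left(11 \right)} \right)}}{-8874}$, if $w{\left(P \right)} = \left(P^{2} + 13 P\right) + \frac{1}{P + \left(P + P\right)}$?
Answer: $\frac{8575283573}{292842} \approx 29283.0$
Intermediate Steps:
$w{\left(P \right)} = P^{2} + 13 P + \frac{1}{3 P}$ ($w{\left(P \right)} = \left(P^{2} + 13 P\right) + \frac{1}{P + 2 P} = \left(P^{2} + 13 P\right) + \frac{1}{3 P} = P^{2} + 13 P + \frac{1}{3 P}$)
$29283 + \frac{W{\left(w{\left(11 \right)} \right)}}{-8874} = 29283 + \frac{11^{2} + 13 \cdot 11 + \frac{1}{3 \cdot 11}}{-8874} = 29283 + \left(121 + 143 + \frac{1}{3} \cdot \frac{1}{11}\right) \left(- \frac{1}{8874}\right) = 29283 + \left(121 + 143 + \frac{1}{33}\right) \left(- \frac{1}{8874}\right) = 29283 + \frac{8713}{33} \left(- \frac{1}{8874}\right) = 29283 - \frac{8713}{292842} = \frac{8575283573}{292842}$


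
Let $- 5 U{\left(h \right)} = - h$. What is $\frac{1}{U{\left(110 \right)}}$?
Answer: $\frac{1}{22} \approx 0.045455$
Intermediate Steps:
$U{\left(h \right)} = \frac{h}{5}$ ($U{\left(h \right)} = - \frac{\left(-1\right) h}{5} = \frac{h}{5}$)
$\frac{1}{U{\left(110 \right)}} = \frac{1}{\frac{1}{5} \cdot 110} = \frac{1}{22}$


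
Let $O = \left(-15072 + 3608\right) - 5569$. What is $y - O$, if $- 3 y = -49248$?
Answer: $33449$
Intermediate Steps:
$y = 16416$ ($y = \left(- \frac{1}{3}\right) \left(-49248\right) = 16416$)
$O = -17033$ ($O = -11464 - 5569 = -17033$)
$y - O = 16416 - -17033 = 16416 + 17033 = 33449$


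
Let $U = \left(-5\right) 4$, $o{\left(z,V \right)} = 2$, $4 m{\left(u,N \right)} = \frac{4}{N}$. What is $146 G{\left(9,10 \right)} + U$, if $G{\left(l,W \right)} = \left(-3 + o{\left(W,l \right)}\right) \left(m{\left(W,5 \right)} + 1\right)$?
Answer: $- \frac{976}{5} \approx -195.2$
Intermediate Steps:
$m{\left(u,N \right)} = \frac{1}{N}$ ($m{\left(u,N \right)} = \frac{4 \frac{1}{N}}{4} = \frac{1}{N}$)
$G{\left(l,W \right)} = - \frac{6}{5}$ ($G{\left(l,W \right)} = \left(-3 + 2\right) \left(\frac{1}{5} + 1\right) = - (\frac{1}{5} + 1) = \left(-1\right) \frac{6}{5} = - \frac{6}{5}$)
$U = -20$
$146 G{\left(9,10 \right)} + U = 146 \left(- \frac{6}{5}\right) - 20 = - \frac{876}{5} - 20 = - \frac{976}{5}$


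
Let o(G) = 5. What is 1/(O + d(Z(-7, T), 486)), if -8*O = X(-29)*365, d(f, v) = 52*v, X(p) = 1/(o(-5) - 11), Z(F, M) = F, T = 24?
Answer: 48/1213421 ≈ 3.9558e-5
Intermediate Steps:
X(p) = -⅙ (X(p) = 1/(5 - 11) = 1/(-6) = -⅙)
O = 365/48 (O = -(-1)*365/48 = -⅛*(-365/6) = 365/48 ≈ 7.6042)
1/(O + d(Z(-7, T), 486)) = 1/(365/48 + 52*486) = 1/(365/48 + 25272) = 1/(1213421/48) = 48/1213421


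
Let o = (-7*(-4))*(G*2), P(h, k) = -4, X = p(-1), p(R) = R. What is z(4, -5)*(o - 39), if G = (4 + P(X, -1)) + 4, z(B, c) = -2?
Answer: -370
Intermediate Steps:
X = -1
G = 4 (G = (4 - 4) + 4 = 0 + 4 = 4)
o = 224 (o = (-7*(-4))*(4*2) = 28*8 = 224)
z(4, -5)*(o - 39) = -2*(224 - 39) = -2*185 = -370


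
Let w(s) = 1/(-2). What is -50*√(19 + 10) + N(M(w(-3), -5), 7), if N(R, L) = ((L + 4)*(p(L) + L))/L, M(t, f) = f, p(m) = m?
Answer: 22 - 50*√29 ≈ -247.26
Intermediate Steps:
w(s) = -½
N(R, L) = 8 + 2*L (N(R, L) = ((L + 4)*(L + L))/L = ((4 + L)*(2*L))/L = (2*L*(4 + L))/L = 8 + 2*L)
-50*√(19 + 10) + N(M(w(-3), -5), 7) = -50*√(19 + 10) + (8 + 2*7) = -50*√29 + (8 + 14) = -50*√29 + 22 = 22 - 50*√29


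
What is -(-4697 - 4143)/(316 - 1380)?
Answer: -1105/133 ≈ -8.3083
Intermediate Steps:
-(-4697 - 4143)/(316 - 1380) = -(-8840)/(-1064) = -(-8840)*(-1)/1064 = -1*1105/133 = -1105/133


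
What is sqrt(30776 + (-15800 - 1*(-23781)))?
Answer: sqrt(38757) ≈ 196.87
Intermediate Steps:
sqrt(30776 + (-15800 - 1*(-23781))) = sqrt(30776 + (-15800 + 23781)) = sqrt(30776 + 7981) = sqrt(38757)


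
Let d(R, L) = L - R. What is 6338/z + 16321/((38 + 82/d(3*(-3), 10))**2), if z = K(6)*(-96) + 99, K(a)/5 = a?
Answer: 1365370717/199742544 ≈ 6.8357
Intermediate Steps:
K(a) = 5*a
z = -2781 (z = (5*6)*(-96) + 99 = 30*(-96) + 99 = -2880 + 99 = -2781)
6338/z + 16321/((38 + 82/d(3*(-3), 10))**2) = 6338/(-2781) + 16321/((38 + 82/(10 - 3*(-3)))**2) = 6338*(-1/2781) + 16321/((38 + 82/(10 - 1*(-9)))**2) = -6338/2781 + 16321/((38 + 82/(10 + 9))**2) = -6338/2781 + 16321/((38 + 82/19)**2) = -6338/2781 + 16321/((804/19)**2) = -6338/2781 + 16321/(646416/361) = -6338/2781 + 16321*(361/646416) = -6338/2781 + 5891881/646416 = 1365370717/199742544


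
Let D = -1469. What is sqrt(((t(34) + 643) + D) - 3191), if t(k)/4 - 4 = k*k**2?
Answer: sqrt(153215) ≈ 391.43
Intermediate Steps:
t(k) = 16 + 4*k**3 (t(k) = 16 + 4*(k*k**2) = 16 + 4*k**3)
sqrt(((t(34) + 643) + D) - 3191) = sqrt((((16 + 4*34**3) + 643) - 1469) - 3191) = sqrt((((16 + 4*39304) + 643) - 1469) - 3191) = sqrt((((16 + 157216) + 643) - 1469) - 3191) = sqrt(((157232 + 643) - 1469) - 3191) = sqrt((157875 - 1469) - 3191) = sqrt(156406 - 3191) = sqrt(153215)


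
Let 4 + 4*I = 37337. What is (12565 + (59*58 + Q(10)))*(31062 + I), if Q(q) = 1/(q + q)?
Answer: 51664070521/80 ≈ 6.4580e+8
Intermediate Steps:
I = 37333/4 (I = -1 + (1/4)*37337 = -1 + 37337/4 = 37333/4 ≈ 9333.3)
Q(q) = 1/(2*q)
(12565 + (59*58 + Q(10)))*(31062 + I) = (12565 + (59*58 + (1/2)/10))*(31062 + 37333/4) = (12565 + (3422 + (1/2)*(1/10)))*(161581/4) = (12565 + (3422 + 1/20))*(161581/4) = (12565 + 68441/20)*(161581/4) = (319741/20)*(161581/4) = 51664070521/80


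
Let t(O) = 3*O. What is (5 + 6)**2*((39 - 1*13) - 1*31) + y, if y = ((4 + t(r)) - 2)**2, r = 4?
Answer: -409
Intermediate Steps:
y = 196 (y = ((4 + 3*4) - 2)**2 = ((4 + 12) - 2)**2 = (16 - 2)**2 = 14**2 = 196)
(5 + 6)**2*((39 - 1*13) - 1*31) + y = (5 + 6)**2*((39 - 1*13) - 1*31) + 196 = 11**2*((39 - 13) - 31) + 196 = 121*(26 - 31) + 196 = 121*(-5) + 196 = -605 + 196 = -409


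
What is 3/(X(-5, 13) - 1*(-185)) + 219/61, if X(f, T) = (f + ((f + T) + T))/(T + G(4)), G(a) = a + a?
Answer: 858162/237961 ≈ 3.6063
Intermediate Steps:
G(a) = 2*a
X(f, T) = (2*T + 2*f)/(8 + T) (X(f, T) = (f + ((f + T) + T))/(T + 2*4) = (f + ((T + f) + T))/(T + 8) = (f + (f + 2*T))/(8 + T) = (2*T + 2*f)/(8 + T))
3/(X(-5, 13) - 1*(-185)) + 219/61 = 3/(2*(13 - 5)/(8 + 13) - 1*(-185)) + 219/61 = 3/(2*8/21 + 185) + 219*(1/61) = 3/(2*(1/21)*8 + 185) + 219/61 = 3/(16/21 + 185) + 219/61 = 3/(3901/21) + 219/61 = 3*(21/3901) + 219/61 = 63/3901 + 219/61 = 858162/237961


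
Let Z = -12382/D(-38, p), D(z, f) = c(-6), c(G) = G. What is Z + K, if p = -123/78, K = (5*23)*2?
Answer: 6881/3 ≈ 2293.7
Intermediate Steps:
K = 230 (K = 115*2 = 230)
p = -41/26 (p = -123*1/78 = -41/26 ≈ -1.5769)
D(z, f) = -6
Z = 6191/3 (Z = -12382/(-6) = -12382*(-1/6) = 6191/3 ≈ 2063.7)
Z + K = 6191/3 + 230 = 6881/3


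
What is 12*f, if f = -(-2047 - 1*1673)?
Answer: 44640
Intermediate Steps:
f = 3720 (f = -(-2047 - 1673) = -1*(-3720) = 3720)
12*f = 12*3720 = 44640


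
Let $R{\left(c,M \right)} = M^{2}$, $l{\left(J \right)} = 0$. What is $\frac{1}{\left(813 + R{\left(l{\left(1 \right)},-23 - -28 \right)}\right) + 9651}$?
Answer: $\frac{1}{10489} \approx 9.5338 \cdot 10^{-5}$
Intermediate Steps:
$\frac{1}{\left(813 + R{\left(l{\left(1 \right)},-23 - -28 \right)}\right) + 9651} = \frac{1}{\left(813 + \left(-23 - -28\right)^{2}\right) + 9651} = \frac{1}{\left(813 + \left(-23 + 28\right)^{2}\right) + 9651} = \frac{1}{\left(813 + 5^{2}\right) + 9651} = \frac{1}{\left(813 + 25\right) + 9651} = \frac{1}{838 + 9651} = \frac{1}{10489}$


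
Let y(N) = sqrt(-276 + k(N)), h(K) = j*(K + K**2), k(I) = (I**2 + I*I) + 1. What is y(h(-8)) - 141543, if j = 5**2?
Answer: -141543 + 15*sqrt(17421) ≈ -1.3956e+5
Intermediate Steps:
j = 25
k(I) = 1 + 2*I**2 (k(I) = (I**2 + I**2) + 1 = 2*I**2 + 1 = 1 + 2*I**2)
h(K) = 25*K + 25*K**2 (h(K) = 25*(K + K**2) = 25*K + 25*K**2)
y(N) = sqrt(-275 + 2*N**2) (y(N) = sqrt(-276 + (1 + 2*N**2)) = sqrt(-275 + 2*N**2))
y(h(-8)) - 141543 = sqrt(-275 + 2*(25*(-8)*(1 - 8))**2) - 141543 = sqrt(-275 + 2*(25*(-8)*(-7))**2) - 141543 = sqrt(-275 + 2*1400**2) - 141543 = sqrt(-275 + 2*1960000) - 141543 = sqrt(-275 + 3920000) - 141543 = sqrt(3919725) - 141543 = 15*sqrt(17421) - 141543 = -141543 + 15*sqrt(17421)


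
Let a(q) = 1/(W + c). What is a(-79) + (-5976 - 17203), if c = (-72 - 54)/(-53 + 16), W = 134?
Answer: -117841999/5084 ≈ -23179.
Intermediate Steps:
c = 126/37 (c = -126/(-37) = -126*(-1/37) = 126/37 ≈ 3.4054)
a(q) = 37/5084 (a(q) = 1/(134 + 126/37) = 1/(5084/37) = 37/5084)
a(-79) + (-5976 - 17203) = 37/5084 + (-5976 - 17203) = 37/5084 - 23179 = -117841999/5084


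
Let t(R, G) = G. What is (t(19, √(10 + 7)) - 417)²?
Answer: (417 - √17)² ≈ 1.7047e+5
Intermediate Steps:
(t(19, √(10 + 7)) - 417)² = (√(10 + 7) - 417)² = (√17 - 417)² = (-417 + √17)²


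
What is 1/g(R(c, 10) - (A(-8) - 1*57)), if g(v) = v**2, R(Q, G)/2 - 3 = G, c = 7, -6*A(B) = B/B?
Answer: 36/249001 ≈ 0.00014458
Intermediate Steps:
A(B) = -1/6 (A(B) = -B/(6*B) = -1/6*1 = -1/6)
R(Q, G) = 6 + 2*G
1/g(R(c, 10) - (A(-8) - 1*57)) = 1/(((6 + 2*10) - (-1/6 - 1*57))**2) = 1/(((6 + 20) - (-1/6 - 57))**2) = 1/((26 - 1*(-343/6))**2) = 1/((26 + 343/6)**2) = 1/((499/6)**2) = 1/(249001/36) = 36/249001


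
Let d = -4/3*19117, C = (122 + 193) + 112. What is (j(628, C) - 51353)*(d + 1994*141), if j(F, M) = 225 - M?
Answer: -13180791890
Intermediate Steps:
C = 427 (C = 315 + 112 = 427)
d = -76468/3 (d = -4*⅓*19117 = -4/3*19117 = -76468/3 ≈ -25489.)
(j(628, C) - 51353)*(d + 1994*141) = ((225 - 1*427) - 51353)*(-76468/3 + 1994*141) = ((225 - 427) - 51353)*(-76468/3 + 281154) = (-202 - 51353)*(766994/3) = -51555*766994/3 = -13180791890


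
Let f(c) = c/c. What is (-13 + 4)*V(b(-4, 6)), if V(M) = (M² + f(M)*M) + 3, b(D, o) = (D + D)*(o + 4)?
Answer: -56907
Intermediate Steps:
f(c) = 1
b(D, o) = 2*D*(4 + o) (b(D, o) = (2*D)*(4 + o) = 2*D*(4 + o))
V(M) = 3 + M + M² (V(M) = (M² + 1*M) + 3 = (M² + M) + 3 = (M + M²) + 3 = 3 + M + M²)
(-13 + 4)*V(b(-4, 6)) = (-13 + 4)*(3 + 2*(-4)*(4 + 6) + (2*(-4)*(4 + 6))²) = -9*(3 + 2*(-4)*10 + (2*(-4)*10)²) = -9*(3 - 80 + (-80)²) = -9*(3 - 80 + 6400) = -9*6323 = -56907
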